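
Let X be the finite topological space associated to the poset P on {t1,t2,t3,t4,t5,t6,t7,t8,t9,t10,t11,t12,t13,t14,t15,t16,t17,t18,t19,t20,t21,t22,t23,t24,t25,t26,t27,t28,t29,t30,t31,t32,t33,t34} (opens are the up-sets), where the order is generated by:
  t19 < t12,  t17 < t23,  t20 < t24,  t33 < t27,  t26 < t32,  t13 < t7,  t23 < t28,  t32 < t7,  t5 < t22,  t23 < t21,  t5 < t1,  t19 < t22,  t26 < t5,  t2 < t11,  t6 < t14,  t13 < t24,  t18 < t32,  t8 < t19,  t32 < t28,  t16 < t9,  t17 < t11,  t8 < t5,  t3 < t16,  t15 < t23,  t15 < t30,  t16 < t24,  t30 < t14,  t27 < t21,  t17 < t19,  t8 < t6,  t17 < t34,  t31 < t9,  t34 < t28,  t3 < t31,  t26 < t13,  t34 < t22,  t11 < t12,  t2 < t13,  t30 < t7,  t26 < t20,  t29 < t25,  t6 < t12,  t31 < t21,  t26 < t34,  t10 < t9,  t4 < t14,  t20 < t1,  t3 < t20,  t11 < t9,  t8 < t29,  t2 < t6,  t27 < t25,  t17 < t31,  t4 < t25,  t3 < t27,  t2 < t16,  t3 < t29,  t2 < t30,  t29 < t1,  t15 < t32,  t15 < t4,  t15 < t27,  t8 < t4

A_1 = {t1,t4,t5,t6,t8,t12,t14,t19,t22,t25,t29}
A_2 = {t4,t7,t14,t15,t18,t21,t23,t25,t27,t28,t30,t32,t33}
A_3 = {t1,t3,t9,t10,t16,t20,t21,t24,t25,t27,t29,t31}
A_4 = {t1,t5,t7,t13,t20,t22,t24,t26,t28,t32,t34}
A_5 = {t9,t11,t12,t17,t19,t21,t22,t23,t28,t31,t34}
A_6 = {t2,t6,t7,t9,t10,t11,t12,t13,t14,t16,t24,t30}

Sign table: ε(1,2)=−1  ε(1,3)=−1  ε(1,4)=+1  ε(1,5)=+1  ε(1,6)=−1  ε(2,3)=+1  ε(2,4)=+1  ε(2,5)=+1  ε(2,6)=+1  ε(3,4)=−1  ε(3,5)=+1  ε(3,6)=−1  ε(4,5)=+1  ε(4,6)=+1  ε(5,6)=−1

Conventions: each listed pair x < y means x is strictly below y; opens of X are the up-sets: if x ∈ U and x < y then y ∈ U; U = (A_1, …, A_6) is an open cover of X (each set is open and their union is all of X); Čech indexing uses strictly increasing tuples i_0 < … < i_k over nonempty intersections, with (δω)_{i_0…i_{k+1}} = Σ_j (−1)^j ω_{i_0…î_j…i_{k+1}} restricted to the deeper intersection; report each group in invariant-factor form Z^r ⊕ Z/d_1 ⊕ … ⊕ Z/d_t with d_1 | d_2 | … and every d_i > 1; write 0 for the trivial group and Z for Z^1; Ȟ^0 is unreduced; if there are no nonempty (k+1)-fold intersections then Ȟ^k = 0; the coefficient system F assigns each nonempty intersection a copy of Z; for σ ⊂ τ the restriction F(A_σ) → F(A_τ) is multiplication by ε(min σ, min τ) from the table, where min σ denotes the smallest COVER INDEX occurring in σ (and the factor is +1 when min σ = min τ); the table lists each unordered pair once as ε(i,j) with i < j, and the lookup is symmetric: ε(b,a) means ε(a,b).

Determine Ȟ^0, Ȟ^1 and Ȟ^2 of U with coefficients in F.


Ȟ^0 ≅ 0, Ȟ^1 ≅ Z/2 and Ȟ^2 ≅ Z

nerve simplices:
  A12={t4,t14,t25} A13={t1,t25,t29} A14={t1,t5,t22} A15={t12,t19,t22} A16={t6,t12,t14} A23={t21,t25,t27} A24={t7,t28,t32} A25={t21,t23,t28} A26={t7,t14,t30} A34={t1,t20,t24} A35={t9,t21,t31} A36={t9,t10,t16,t24} A45={t22,t28,t34} A46={t7,t13,t24} A56={t9,t11,t12}
  A123={t25} A126={t14} A134={t1} A145={t22} A156={t12} A235={t21} A245={t28} A246={t7} A346={t24} A356={t9}
C dims 6,15,10; δ0: rk 6, SNF 1^5·2; δ1: rk 9, SNF 1^9
degree 0: 6−6−0 = 0 → Ȟ^0 ≅ 0
degree 1: 15−9−6 = 0 plus torsion [2] → Ȟ^1 ≅ Z/2
degree 2: 10−0−9 = 1 → Ȟ^2 ≅ Z


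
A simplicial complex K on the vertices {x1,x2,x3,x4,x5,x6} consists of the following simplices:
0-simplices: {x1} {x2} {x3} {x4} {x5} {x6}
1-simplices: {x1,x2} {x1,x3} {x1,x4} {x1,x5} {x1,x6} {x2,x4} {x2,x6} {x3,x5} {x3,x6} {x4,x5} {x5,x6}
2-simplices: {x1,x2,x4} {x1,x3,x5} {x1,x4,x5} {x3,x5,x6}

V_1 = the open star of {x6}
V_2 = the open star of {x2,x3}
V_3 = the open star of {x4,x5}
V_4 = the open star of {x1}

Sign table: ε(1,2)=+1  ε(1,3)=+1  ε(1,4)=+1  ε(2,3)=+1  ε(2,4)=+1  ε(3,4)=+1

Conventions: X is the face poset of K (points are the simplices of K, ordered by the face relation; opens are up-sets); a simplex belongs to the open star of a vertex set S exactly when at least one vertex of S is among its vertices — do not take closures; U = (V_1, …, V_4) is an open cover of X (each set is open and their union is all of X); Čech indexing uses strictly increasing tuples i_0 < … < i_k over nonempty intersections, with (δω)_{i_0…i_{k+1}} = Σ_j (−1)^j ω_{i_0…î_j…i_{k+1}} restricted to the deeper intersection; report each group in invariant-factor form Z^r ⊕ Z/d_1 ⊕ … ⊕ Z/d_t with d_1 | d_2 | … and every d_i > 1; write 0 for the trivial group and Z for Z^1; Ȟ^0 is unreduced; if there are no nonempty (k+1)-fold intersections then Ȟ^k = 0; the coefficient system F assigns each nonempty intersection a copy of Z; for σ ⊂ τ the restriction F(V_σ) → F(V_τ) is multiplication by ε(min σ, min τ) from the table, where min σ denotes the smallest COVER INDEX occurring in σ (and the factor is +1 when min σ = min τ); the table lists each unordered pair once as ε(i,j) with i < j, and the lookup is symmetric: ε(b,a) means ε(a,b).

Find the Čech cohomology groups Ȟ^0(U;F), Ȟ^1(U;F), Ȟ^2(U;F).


nerve of the cover:
  V1={{x6},{x1,x6},{x2,x6},{x3,x6},{x5,x6},{x3,x5,x6}} V2={{x2},{x3},{x1,x2},{x1,x3},{x2,x4},{x2,x6},{x3,x5},{x3,x6},{x1,x2,x4},{x1,x3,x5},{x3,x5,x6}} V3={{x4},{x5},{x1,x4},{x1,x5},{x2,x4},{x3,x5},{x4,x5},{x5,x6},{x1,x2,x4},{x1,x3,x5},{x1,x4,x5},{x3,x5,x6}} V4={{x1},{x1,x2},{x1,x3},{x1,x4},{x1,x5},{x1,x6},{x1,x2,x4},{x1,x3,x5},{x1,x4,x5}}
  V12={{x2,x6},{x3,x6},{x3,x5,x6}} V13={{x5,x6},{x3,x5,x6}} V14={{x1,x6}} V23={{x2,x4},{x3,x5},{x1,x2,x4},{x1,x3,x5},{x3,x5,x6}} V24={{x1,x2},{x1,x3},{x1,x2,x4},{x1,x3,x5}} V34={{x1,x4},{x1,x5},{x1,x2,x4},{x1,x3,x5},{x1,x4,x5}}
  V123={{x3,x5,x6}} V234={{x1,x2,x4},{x1,x3,x5}}
C dims 4,6,2; δ0: rk 3, SNF 1^3; δ1: rk 2, SNF 1^2
Ȟ^0 = (4 − 3) − 0 = 1, so Ȟ^0 ≅ Z
Ȟ^1 = (6 − 2) − 3 = 1, so Ȟ^1 ≅ Z
Ȟ^2 = (2 − 0) − 2 = 0, so Ȟ^2 ≅ 0

Ȟ^0(U;F) ≅ Z, Ȟ^1(U;F) ≅ Z and Ȟ^2(U;F) ≅ 0


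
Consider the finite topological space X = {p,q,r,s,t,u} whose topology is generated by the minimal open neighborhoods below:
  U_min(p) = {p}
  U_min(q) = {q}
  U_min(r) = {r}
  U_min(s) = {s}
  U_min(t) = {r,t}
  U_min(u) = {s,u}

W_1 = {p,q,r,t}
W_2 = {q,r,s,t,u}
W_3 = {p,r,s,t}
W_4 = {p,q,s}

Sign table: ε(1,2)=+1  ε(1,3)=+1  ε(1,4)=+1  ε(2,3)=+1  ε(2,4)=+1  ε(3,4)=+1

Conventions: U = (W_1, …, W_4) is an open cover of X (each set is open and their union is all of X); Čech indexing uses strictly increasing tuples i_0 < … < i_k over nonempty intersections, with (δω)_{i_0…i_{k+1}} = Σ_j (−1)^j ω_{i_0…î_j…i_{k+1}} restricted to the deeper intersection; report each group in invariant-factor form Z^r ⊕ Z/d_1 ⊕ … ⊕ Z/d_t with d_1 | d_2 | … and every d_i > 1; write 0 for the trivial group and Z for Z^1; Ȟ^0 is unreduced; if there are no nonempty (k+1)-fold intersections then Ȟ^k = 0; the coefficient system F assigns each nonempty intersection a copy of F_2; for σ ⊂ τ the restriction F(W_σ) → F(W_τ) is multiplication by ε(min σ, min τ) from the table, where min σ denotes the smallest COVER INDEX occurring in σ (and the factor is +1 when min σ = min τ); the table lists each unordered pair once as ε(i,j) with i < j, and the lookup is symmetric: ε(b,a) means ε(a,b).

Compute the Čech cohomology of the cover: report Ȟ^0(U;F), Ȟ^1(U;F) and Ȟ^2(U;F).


Ȟ^0(U;F) ≅ Z/2,  Ȟ^1(U;F) ≅ 0,  Ȟ^2(U;F) ≅ Z/2

nonempty overlaps:
  W12={q,r,t} W13={p,r,t} W14={p,q} W23={r,s,t} W24={q,s} W34={p,s}
  W123={r,t} W124={q} W134={p} W234={s}
C dims 4,6,4; δ0: rk_F2 3; δ1: rk_F2 3
degree 0: 4−3−0 = 1 → Ȟ^0 ≅ Z/2
degree 1: 6−3−3 = 0 → Ȟ^1 ≅ 0
degree 2: 4−0−3 = 1 → Ȟ^2 ≅ Z/2


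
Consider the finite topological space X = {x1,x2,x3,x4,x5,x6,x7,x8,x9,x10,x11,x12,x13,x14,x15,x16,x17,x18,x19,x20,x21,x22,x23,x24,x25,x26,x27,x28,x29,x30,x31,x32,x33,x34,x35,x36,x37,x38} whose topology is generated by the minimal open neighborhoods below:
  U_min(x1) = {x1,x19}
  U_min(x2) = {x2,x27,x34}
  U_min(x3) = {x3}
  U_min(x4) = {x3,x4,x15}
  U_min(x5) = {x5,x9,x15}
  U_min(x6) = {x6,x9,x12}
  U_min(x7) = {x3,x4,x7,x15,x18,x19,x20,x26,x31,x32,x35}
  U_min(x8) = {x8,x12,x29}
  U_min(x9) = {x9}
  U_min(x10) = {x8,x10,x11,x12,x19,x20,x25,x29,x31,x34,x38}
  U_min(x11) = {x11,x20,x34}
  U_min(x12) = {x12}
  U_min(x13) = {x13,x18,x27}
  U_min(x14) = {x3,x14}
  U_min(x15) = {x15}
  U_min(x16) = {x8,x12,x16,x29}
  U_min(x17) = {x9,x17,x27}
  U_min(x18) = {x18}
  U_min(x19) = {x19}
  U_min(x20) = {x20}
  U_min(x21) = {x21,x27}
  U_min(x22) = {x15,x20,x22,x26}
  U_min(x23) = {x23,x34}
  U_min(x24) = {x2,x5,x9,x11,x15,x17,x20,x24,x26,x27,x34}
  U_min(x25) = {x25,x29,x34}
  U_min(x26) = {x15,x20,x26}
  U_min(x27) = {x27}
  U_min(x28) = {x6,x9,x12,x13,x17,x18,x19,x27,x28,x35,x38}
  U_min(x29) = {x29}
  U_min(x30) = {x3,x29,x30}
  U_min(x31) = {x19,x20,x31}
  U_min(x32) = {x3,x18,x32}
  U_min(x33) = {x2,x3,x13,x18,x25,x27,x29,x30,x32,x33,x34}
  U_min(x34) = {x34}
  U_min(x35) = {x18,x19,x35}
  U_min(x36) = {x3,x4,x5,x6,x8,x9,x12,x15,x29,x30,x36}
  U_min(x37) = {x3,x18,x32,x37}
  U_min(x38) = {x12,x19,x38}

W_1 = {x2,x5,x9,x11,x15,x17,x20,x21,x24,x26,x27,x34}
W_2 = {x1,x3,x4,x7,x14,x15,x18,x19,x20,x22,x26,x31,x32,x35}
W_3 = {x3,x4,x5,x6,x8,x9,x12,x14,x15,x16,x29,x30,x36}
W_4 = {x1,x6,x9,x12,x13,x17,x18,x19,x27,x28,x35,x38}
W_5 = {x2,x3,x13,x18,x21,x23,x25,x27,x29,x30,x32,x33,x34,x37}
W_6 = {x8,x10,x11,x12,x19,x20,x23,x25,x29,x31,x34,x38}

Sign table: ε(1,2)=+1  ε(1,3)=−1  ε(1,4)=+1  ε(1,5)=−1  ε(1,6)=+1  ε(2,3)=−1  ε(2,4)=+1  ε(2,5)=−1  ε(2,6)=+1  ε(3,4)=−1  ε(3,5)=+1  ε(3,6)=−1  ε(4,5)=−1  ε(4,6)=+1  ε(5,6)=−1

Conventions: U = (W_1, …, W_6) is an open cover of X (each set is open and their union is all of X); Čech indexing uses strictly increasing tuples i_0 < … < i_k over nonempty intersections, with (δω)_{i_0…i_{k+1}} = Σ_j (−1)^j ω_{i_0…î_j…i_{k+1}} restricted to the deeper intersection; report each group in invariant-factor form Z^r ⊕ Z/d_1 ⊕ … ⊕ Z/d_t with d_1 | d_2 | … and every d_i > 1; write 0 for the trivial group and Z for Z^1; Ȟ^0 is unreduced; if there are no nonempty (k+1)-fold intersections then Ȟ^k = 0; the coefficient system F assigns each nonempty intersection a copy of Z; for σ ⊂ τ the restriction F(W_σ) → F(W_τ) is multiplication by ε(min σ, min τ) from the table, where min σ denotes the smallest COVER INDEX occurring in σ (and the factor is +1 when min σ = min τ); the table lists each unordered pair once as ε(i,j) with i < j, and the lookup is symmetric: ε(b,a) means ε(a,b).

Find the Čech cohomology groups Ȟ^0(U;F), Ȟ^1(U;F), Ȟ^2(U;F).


nonempty intersections:
  W12={x15,x20,x26} W13={x5,x9,x15} W14={x9,x17,x27} W15={x2,x21,x27,x34} W16={x11,x20,x34} W23={x3,x4,x14,x15} W24={x1,x18,x19,x35} W25={x3,x18,x32} W26={x19,x20,x31} W34={x6,x9,x12} W35={x3,x29,x30} W36={x8,x12,x29} W45={x13,x18,x27} W46={x12,x19,x38} W56={x23,x25,x29,x34}
  W123={x15} W126={x20} W134={x9} W145={x27} W156={x34} W235={x3} W245={x18} W246={x19} W346={x12} W356={x29}
C dims 6,15,10; δ0: rk 5, SNF 1^5; δ1: rk 10, SNF 1^9·2
Ȟ^0: (6−5)−0=1 ⇒ Z
Ȟ^1: (15−10)−5=0 ⇒ 0
Ȟ^2: (10−0)−10=0 plus torsion [2] ⇒ Z/2

Ȟ^0(U;F) ≅ Z; Ȟ^1(U;F) ≅ 0; Ȟ^2(U;F) ≅ Z/2


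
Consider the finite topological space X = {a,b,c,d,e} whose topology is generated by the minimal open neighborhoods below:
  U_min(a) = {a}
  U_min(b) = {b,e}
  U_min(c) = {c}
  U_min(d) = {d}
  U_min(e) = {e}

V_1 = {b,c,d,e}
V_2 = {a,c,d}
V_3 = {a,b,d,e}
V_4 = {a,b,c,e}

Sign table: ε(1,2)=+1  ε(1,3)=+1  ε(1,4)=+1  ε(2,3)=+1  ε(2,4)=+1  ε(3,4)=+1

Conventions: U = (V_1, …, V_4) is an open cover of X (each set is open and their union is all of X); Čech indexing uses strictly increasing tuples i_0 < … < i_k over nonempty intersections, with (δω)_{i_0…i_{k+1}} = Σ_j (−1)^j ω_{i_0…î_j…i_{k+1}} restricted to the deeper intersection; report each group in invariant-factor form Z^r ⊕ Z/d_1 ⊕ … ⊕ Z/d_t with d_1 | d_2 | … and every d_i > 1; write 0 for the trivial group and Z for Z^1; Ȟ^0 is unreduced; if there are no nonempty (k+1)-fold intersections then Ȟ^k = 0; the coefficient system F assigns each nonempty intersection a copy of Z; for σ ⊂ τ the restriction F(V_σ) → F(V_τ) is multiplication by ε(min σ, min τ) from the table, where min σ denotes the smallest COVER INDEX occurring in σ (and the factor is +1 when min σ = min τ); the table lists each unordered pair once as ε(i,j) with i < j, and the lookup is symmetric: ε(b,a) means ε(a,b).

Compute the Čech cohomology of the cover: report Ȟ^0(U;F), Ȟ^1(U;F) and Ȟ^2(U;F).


Ȟ^0 ≅ Z, Ȟ^1 ≅ 0 and Ȟ^2 ≅ Z

cover nerve:
  V12={c,d} V13={b,d,e} V14={b,c,e} V23={a,d} V24={a,c} V34={a,b,e}
  V123={d} V124={c} V134={b,e} V234={a}
C dims 4,6,4; δ0: rk 3, SNF 1^3; δ1: rk 3, SNF 1^3
Ȟ^0: (4−3)−0=1 ⇒ Z
Ȟ^1: (6−3)−3=0 ⇒ 0
Ȟ^2: (4−0)−3=1 ⇒ Z


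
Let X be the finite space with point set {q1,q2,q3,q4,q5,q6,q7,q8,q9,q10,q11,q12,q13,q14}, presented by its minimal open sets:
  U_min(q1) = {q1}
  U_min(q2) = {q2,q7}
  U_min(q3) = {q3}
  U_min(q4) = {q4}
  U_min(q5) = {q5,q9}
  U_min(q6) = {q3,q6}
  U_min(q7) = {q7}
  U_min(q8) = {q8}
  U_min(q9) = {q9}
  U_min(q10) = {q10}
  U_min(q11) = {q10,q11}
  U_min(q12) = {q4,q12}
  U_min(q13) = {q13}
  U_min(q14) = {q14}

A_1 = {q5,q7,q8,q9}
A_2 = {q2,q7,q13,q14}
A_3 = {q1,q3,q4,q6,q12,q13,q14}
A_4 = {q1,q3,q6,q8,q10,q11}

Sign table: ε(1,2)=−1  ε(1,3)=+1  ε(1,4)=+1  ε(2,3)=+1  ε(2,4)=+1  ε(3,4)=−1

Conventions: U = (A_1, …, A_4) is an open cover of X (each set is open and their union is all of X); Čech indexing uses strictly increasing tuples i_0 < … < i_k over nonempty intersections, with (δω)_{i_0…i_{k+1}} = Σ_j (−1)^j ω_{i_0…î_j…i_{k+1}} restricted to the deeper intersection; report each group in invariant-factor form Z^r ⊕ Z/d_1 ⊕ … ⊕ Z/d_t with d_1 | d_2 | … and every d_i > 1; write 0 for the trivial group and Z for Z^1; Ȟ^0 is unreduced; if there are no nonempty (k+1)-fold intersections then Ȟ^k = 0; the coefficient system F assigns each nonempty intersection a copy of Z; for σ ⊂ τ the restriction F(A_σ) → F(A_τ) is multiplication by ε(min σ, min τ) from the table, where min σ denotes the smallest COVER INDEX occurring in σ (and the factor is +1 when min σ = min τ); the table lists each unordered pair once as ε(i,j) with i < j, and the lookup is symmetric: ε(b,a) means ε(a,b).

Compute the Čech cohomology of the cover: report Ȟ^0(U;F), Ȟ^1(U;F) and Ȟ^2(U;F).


cover nerve:
  A12={q7} A14={q8} A23={q13,q14} A34={q1,q3,q6}
C dims 4,4; δ0: rk 3, SNF 1^3
Ȟ^0: (4−3)−0=1 ⇒ Z
Ȟ^1: (4−0)−3=1 ⇒ Z
Ȟ^2: (0−0)−0=0 ⇒ 0

Ȟ^0 = Z,  Ȟ^1 = Z,  Ȟ^2 = 0


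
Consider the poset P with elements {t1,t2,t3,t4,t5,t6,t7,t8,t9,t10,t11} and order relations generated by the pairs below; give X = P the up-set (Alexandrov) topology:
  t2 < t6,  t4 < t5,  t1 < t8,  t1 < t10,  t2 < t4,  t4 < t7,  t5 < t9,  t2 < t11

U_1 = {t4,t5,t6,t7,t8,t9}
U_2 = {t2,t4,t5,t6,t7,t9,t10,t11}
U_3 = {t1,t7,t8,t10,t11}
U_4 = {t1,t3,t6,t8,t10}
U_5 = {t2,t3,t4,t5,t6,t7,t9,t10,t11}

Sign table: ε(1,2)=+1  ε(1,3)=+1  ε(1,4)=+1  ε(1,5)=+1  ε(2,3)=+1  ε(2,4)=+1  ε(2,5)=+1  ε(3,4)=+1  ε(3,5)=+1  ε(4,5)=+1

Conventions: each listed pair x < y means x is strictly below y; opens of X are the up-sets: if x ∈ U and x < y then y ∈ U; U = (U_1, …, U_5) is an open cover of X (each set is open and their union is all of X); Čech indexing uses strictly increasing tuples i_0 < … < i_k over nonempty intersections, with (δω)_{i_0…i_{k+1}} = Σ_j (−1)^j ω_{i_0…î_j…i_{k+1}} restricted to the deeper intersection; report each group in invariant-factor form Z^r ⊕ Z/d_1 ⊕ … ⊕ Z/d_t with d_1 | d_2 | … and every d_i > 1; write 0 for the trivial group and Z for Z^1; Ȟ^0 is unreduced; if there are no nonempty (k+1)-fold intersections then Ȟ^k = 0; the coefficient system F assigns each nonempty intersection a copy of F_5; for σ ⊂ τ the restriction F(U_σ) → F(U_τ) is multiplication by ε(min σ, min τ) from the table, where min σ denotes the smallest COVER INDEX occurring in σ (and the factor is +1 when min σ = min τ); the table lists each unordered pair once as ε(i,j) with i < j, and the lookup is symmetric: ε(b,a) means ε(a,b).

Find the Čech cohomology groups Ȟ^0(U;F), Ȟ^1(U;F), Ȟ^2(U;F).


Ȟ^0 = Z/5,  Ȟ^1 = 0,  Ȟ^2 = Z/5

nonempty intersections:
  U12={t4,t5,t6,t7,t9} U13={t7,t8} U14={t6,t8} U15={t4,t5,t6,t7,t9} U23={t7,t10,t11} U24={t6,t10} U25={t2,t4,t5,t6,t7,t9,t10,t11} U34={t1,t8,t10} U35={t7,t10,t11} U45={t3,t6,t10}
  U123={t7} U124={t6} U125={t4,t5,t6,t7,t9} U134={t8} U135={t7} U145={t6} U234={t10} U235={t7,t10,t11} U245={t6,t10} U345={t10}
  U1235={t7} U1245={t6} U2345={t10}
C dims 5,10,10,3; δ0: rk_F5 4; δ1: rk_F5 6; δ2: rk_F5 3
Ȟ^0: (5−4)−0=1 ⇒ Z/5
Ȟ^1: (10−6)−4=0 ⇒ 0
Ȟ^2: (10−3)−6=1 ⇒ Z/5


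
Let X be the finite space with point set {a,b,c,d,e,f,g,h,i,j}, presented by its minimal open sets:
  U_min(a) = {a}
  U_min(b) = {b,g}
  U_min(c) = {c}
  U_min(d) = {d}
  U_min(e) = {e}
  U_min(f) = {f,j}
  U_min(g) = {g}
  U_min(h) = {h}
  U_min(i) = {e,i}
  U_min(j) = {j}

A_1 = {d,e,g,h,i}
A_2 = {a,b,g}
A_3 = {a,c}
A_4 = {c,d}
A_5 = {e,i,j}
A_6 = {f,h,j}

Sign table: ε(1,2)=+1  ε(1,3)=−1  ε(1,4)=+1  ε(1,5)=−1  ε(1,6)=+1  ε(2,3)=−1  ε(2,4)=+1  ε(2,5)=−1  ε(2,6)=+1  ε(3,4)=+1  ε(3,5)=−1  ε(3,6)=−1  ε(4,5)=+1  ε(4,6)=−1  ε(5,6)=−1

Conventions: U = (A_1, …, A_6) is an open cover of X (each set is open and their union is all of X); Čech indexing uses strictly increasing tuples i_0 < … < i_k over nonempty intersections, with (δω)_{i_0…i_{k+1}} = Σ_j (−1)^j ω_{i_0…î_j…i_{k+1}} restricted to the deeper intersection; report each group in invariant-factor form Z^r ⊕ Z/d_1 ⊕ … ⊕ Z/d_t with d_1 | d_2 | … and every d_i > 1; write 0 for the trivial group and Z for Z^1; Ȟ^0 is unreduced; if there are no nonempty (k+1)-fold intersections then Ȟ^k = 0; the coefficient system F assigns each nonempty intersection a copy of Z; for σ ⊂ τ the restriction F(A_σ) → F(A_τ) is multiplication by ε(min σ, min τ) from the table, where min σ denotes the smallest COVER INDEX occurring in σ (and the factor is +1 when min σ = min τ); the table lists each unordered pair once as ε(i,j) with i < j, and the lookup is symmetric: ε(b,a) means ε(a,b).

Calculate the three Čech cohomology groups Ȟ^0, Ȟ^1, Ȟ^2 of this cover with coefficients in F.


cover nerve:
  A12={g} A14={d} A15={e,i} A16={h} A23={a} A34={c} A56={j}
C dims 6,7; δ0: rk 6, SNF 1^5·2
Ȟ^0: (6−6)−0=0 ⇒ 0
Ȟ^1: (7−0)−6=1 plus torsion [2] ⇒ Z ⊕ Z/2
Ȟ^2: (0−0)−0=0 ⇒ 0

Ȟ^0 ≅ 0,  Ȟ^1 ≅ Z ⊕ Z/2,  Ȟ^2 ≅ 0


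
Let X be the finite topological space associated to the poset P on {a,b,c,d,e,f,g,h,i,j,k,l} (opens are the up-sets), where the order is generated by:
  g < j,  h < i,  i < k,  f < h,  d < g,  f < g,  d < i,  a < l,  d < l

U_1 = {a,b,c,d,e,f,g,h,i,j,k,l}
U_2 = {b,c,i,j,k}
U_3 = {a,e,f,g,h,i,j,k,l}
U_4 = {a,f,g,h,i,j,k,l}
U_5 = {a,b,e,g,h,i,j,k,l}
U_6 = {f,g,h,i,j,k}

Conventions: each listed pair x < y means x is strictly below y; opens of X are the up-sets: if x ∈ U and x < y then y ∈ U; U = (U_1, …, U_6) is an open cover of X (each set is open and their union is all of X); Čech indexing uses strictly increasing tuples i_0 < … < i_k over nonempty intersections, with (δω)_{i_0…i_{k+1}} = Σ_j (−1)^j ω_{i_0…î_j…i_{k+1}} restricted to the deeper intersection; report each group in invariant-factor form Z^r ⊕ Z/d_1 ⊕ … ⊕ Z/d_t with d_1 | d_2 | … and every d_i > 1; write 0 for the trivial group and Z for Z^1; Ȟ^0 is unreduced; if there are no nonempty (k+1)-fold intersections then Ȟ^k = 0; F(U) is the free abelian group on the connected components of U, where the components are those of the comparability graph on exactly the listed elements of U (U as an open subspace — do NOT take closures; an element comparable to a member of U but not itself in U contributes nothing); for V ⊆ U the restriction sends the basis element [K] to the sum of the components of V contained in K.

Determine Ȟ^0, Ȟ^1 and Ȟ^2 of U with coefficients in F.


nonempty overlaps:
  U12={b,c,i,j,k} U13={a,e,f,g,h,i,j,k,l} U14={a,f,g,h,i,j,k,l} U15={a,b,e,g,h,i,j,k,l} U16={f,g,h,i,j,k} U23={i,j,k} U24={i,j,k} U25={b,i,j,k} U26={i,j,k} U34={a,f,g,h,i,j,k,l} U35={a,e,g,h,i,j,k,l} U36={f,g,h,i,j,k} U45={a,g,h,i,j,k,l} U46={f,g,h,i,j,k} U56={g,h,i,j,k}
  U123={i,j,k} U124={i,j,k} U125={b,i,j,k} U126={i,j,k} U134={a,f,g,h,i,j,k,l} U135={a,e,g,h,i,j,k,l} U136={f,g,h,i,j,k} U145={a,g,h,i,j,k,l} U146={f,g,h,i,j,k} U156={g,h,i,j,k} U234={i,j,k} U235={i,j,k} U236={i,j,k} U245={i,j,k} U246={i,j,k} U256={i,j,k} U345={a,g,h,i,j,k,l} U346={f,g,h,i,j,k} U356={g,h,i,j,k} U456={g,h,i,j,k}
  U1234={i,j,k} U1235={i,j,k} U1236={i,j,k} U1245={i,j,k} U1246={i,j,k} U1256={i,j,k} U1345={a,g,h,i,j,k,l} U1346={f,g,h,i,j,k} U1356={g,h,i,j,k} U1456={g,h,i,j,k} U2345={i,j,k} U2346={i,j,k} U2356={i,j,k} U2456={i,j,k} U3456={g,h,i,j,k}
  U12345={i,j,k} U12346={i,j,k} U12356={i,j,k} U12456={i,j,k} U13456={g,h,i,j,k} U23456={i,j,k}
  U123456={i,j,k}
components per intersection:
  U1: {a,d,f,g,h,i,j,k,l} {b} {c} {e}
  U2: {b} {c} {i,k} {j}
  U3: {a,l} {e} {f,g,h,i,j,k}
  U4: {a,l} {f,g,h,i,j,k}
  U5: {a,l} {b} {e} {g,j} {h,i,k}
  U6: {f,g,h,i,j,k}
  U12: {b} {c} {i,k} {j}
  U13: {a,l} {e} {f,g,h,i,j,k}
  U14: {a,l} {f,g,h,i,j,k}
  U15: {a,l} {b} {e} {g,j} {h,i,k}
  U16: {f,g,h,i,j,k}
  U23: {i,k} {j}
  U24: {i,k} {j}
  U25: {b} {i,k} {j}
  U26: {i,k} {j}
  U34: {a,l} {f,g,h,i,j,k}
  U35: {a,l} {e} {g,j} {h,i,k}
  U36: {f,g,h,i,j,k}
  U45: {a,l} {g,j} {h,i,k}
  U46: {f,g,h,i,j,k}
  U56: {g,j} {h,i,k}
  U123: {i,k} {j}
  U124: {i,k} {j}
  U125: {b} {i,k} {j}
  U126: {i,k} {j}
  U134: {a,l} {f,g,h,i,j,k}
  U135: {a,l} {e} {g,j} {h,i,k}
  U136: {f,g,h,i,j,k}
  U145: {a,l} {g,j} {h,i,k}
  U146: {f,g,h,i,j,k}
  U156: {g,j} {h,i,k}
  U234: {i,k} {j}
  U235: {i,k} {j}
  U236: {i,k} {j}
  U245: {i,k} {j}
  U246: {i,k} {j}
  U256: {i,k} {j}
  U345: {a,l} {g,j} {h,i,k}
  U346: {f,g,h,i,j,k}
  U356: {g,j} {h,i,k}
  U456: {g,j} {h,i,k}
  U1234: {i,k} {j}
  U1235: {i,k} {j}
  U1236: {i,k} {j}
  U1245: {i,k} {j}
  U1246: {i,k} {j}
  U1256: {i,k} {j}
  U1345: {a,l} {g,j} {h,i,k}
  U1346: {f,g,h,i,j,k}
  U1356: {g,j} {h,i,k}
  U1456: {g,j} {h,i,k}
  U2345: {i,k} {j}
  U2346: {i,k} {j}
  U2356: {i,k} {j}
  U2456: {i,k} {j}
  U3456: {g,j} {h,i,k}
  U12345: {i,k} {j}
  U12346: {i,k} {j}
  U12356: {i,k} {j}
  U12456: {i,k} {j}
  U13456: {g,j} {h,i,k}
  U23456: {i,k} {j}
  U123456: {i,k} {j}
C dims 19,37,42,30; δ0: rk 15, SNF 1^15; δ1: rk 22, SNF 1^22; δ2: rk 20, SNF 1^20
degree 0: 19−15−0 = 4 → Ȟ^0 ≅ Z^4
degree 1: 37−22−15 = 0 → Ȟ^1 ≅ 0
degree 2: 42−20−22 = 0 → Ȟ^2 ≅ 0

Ȟ^0 = Z^4, Ȟ^1 = 0 and Ȟ^2 = 0


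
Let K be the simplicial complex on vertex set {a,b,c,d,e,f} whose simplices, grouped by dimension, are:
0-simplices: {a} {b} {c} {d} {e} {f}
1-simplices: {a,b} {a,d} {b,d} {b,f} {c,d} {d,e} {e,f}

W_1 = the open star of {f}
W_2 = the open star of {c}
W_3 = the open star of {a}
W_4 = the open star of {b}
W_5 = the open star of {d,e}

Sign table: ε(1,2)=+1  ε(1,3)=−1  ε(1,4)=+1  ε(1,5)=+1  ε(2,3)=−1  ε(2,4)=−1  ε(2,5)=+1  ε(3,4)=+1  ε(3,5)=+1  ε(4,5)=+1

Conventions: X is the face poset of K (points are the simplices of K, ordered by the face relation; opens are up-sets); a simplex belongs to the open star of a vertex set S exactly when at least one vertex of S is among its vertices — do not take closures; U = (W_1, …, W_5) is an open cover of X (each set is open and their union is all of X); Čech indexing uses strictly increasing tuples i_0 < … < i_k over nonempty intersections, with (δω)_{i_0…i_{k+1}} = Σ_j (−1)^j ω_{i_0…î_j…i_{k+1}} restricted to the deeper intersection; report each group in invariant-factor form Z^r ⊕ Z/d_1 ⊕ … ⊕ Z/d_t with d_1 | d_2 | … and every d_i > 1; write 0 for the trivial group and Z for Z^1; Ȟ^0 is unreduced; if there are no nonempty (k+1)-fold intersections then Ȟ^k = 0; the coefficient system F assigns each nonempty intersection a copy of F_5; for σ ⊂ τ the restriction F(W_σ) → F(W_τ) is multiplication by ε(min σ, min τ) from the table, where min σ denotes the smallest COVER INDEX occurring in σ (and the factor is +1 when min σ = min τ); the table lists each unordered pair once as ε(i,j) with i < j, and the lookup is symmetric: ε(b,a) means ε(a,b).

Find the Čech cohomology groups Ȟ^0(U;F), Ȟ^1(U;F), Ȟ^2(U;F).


nonempty overlaps:
  W1={{f},{b,f},{e,f}} W2={{c},{c,d}} W3={{a},{a,b},{a,d}} W4={{b},{a,b},{b,d},{b,f}} W5={{d},{e},{a,d},{b,d},{c,d},{d,e},{e,f}}
  W14={{b,f}} W15={{e,f}} W25={{c,d}} W34={{a,b}} W35={{a,d}} W45={{b,d}}
C dims 5,6; δ0: rk_F5 4
degree 0: 5−4−0 = 1 → Ȟ^0 ≅ Z/5
degree 1: 6−0−4 = 2 → Ȟ^1 ≅ Z/5 ⊕ Z/5
degree 2: 0−0−0 = 0 → Ȟ^2 ≅ 0

Ȟ^0 = Z/5, Ȟ^1 = Z/5 ⊕ Z/5 and Ȟ^2 = 0


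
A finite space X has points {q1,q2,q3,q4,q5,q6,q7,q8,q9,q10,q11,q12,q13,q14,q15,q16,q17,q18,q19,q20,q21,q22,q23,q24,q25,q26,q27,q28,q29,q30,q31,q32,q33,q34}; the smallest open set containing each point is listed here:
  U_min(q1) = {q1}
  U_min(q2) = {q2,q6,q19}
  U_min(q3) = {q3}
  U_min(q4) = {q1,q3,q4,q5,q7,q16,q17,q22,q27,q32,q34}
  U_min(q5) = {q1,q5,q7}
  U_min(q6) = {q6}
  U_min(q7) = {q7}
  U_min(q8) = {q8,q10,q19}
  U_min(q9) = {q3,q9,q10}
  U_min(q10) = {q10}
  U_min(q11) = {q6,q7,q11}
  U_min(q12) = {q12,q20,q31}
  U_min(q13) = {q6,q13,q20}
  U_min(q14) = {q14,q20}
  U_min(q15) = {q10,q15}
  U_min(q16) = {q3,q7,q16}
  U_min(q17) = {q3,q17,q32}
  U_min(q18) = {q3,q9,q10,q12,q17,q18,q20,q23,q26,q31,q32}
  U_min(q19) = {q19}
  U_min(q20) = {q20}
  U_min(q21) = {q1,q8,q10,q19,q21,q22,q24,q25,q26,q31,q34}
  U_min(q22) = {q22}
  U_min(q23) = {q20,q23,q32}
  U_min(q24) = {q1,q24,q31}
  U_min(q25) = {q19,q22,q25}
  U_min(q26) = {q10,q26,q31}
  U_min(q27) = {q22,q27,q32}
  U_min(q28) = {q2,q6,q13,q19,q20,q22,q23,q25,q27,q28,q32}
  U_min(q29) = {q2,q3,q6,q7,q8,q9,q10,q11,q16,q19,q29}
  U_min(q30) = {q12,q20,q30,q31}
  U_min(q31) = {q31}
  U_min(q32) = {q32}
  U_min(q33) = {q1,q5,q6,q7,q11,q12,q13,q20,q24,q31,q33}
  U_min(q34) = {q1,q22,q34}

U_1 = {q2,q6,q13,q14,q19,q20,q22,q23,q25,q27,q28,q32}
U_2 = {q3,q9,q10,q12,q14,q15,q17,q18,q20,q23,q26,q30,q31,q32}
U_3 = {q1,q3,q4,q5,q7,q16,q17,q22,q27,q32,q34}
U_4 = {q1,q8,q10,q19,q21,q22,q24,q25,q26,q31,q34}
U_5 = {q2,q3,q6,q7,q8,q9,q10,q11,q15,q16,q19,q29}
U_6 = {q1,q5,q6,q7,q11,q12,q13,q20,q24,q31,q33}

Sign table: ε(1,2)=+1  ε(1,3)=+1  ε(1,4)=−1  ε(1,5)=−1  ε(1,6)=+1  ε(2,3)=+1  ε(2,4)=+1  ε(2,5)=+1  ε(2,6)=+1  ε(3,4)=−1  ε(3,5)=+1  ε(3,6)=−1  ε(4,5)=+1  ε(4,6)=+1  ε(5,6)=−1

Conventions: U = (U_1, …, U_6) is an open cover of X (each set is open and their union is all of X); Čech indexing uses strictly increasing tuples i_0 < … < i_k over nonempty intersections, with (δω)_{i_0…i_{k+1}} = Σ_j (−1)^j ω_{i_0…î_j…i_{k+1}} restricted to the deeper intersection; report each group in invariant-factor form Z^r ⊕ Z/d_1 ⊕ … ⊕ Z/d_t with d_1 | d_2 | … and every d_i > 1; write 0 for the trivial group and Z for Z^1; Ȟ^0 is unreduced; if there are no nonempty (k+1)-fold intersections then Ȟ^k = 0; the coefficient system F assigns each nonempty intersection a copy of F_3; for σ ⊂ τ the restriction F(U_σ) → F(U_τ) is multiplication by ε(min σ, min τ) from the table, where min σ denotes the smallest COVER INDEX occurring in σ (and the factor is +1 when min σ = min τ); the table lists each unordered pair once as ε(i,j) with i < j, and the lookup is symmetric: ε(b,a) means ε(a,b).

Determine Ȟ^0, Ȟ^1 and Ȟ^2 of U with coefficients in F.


Ȟ^0(U;F) ≅ 0,  Ȟ^1(U;F) ≅ 0,  Ȟ^2(U;F) ≅ Z/3

nonempty overlaps:
  U12={q14,q20,q23,q32} U13={q22,q27,q32} U14={q19,q22,q25} U15={q2,q6,q19} U16={q6,q13,q20} U23={q3,q17,q32} U24={q10,q26,q31} U25={q3,q9,q10,q15} U26={q12,q20,q31} U34={q1,q22,q34} U35={q3,q7,q16} U36={q1,q5,q7} U45={q8,q10,q19} U46={q1,q24,q31} U56={q6,q7,q11}
  U123={q32} U126={q20} U134={q22} U145={q19} U156={q6} U235={q3} U245={q10} U246={q31} U346={q1} U356={q7}
C dims 6,15,10; δ0: rk_F3 6; δ1: rk_F3 9
degree 0: 6−6−0 = 0 → Ȟ^0 ≅ 0
degree 1: 15−9−6 = 0 → Ȟ^1 ≅ 0
degree 2: 10−0−9 = 1 → Ȟ^2 ≅ Z/3


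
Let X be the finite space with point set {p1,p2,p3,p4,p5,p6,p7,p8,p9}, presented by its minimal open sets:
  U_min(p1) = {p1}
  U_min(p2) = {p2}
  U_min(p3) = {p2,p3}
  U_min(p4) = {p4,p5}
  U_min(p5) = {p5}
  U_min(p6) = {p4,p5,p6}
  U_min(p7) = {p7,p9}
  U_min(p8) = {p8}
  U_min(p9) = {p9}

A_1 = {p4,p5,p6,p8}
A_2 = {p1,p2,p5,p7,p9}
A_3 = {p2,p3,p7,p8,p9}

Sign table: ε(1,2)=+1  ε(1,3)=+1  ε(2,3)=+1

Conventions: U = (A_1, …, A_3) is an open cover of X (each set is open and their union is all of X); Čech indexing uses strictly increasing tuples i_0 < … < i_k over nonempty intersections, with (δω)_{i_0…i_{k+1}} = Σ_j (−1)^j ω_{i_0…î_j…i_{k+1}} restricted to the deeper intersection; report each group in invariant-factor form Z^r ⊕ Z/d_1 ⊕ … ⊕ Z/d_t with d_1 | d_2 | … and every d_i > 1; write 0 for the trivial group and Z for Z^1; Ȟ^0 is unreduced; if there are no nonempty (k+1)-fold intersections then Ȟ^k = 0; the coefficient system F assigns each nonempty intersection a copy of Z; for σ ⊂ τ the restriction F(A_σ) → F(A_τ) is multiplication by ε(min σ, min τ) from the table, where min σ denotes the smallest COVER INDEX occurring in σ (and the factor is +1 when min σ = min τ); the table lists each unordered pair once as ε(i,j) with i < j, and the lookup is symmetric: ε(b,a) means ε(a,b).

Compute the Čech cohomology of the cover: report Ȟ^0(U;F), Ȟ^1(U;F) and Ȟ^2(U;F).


Ȟ^0 = Z, Ȟ^1 = Z and Ȟ^2 = 0

cover nerve:
  A12={p5} A13={p8} A23={p2,p7,p9}
C dims 3,3; δ0: rk 2, SNF 1^2
Ȟ^0: (3−2)−0=1 ⇒ Z
Ȟ^1: (3−0)−2=1 ⇒ Z
Ȟ^2: (0−0)−0=0 ⇒ 0


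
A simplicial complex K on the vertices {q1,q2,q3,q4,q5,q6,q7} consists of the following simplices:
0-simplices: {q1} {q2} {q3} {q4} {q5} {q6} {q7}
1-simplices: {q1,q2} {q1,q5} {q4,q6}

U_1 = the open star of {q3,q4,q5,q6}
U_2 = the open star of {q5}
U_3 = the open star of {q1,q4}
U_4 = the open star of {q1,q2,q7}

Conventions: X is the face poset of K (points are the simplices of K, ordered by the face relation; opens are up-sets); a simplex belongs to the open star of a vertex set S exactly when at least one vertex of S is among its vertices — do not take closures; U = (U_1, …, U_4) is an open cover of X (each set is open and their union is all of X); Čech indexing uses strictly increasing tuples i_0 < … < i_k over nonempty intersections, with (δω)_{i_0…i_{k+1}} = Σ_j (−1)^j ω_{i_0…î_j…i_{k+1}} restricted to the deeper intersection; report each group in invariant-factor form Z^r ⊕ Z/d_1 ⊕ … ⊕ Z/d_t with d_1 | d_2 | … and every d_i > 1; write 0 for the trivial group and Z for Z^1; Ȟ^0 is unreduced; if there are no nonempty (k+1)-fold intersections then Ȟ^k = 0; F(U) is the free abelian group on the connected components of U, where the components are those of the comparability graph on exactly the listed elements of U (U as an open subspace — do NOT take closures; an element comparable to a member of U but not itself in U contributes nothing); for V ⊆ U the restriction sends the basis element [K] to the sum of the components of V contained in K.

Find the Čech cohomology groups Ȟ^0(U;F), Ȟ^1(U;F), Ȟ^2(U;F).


Ȟ^0 ≅ Z^4, Ȟ^1 ≅ 0 and Ȟ^2 ≅ 0

nerve simplices:
  U1={{q3},{q4},{q5},{q6},{q1,q5},{q4,q6}} U2={{q5},{q1,q5}} U3={{q1},{q4},{q1,q2},{q1,q5},{q4,q6}} U4={{q1},{q2},{q7},{q1,q2},{q1,q5}}
  U12={{q5},{q1,q5}} U13={{q4},{q1,q5},{q4,q6}} U14={{q1,q5}} U23={{q1,q5}} U24={{q1,q5}} U34={{q1},{q1,q2},{q1,q5}}
  U123={{q1,q5}} U124={{q1,q5}} U134={{q1,q5}} U234={{q1,q5}}
  U1234={{q1,q5}}
components per intersection:
  U1: {{q3}} {{q4},{q6},{q4,q6}} {{q5},{q1,q5}}
  U2: {{q5},{q1,q5}}
  U3: {{q1},{q1,q2},{q1,q5}} {{q4},{q4,q6}}
  U4: {{q1},{q2},{q1,q2},{q1,q5}} {{q7}}
  U12: {{q5},{q1,q5}}
  U13: {{q4},{q4,q6}} {{q1,q5}}
  U14: {{q1,q5}}
  U23: {{q1,q5}}
  U24: {{q1,q5}}
  U34: {{q1},{q1,q2},{q1,q5}}
  U123: {{q1,q5}}
  U124: {{q1,q5}}
  U134: {{q1,q5}}
  U234: {{q1,q5}}
  U1234: {{q1,q5}}
C dims 8,7,4,1; δ0: rk 4, SNF 1^4; δ1: rk 3, SNF 1^3; δ2: rk 1, SNF 1^1
degree 0: 8−4−0 = 4 → Ȟ^0 ≅ Z^4
degree 1: 7−3−4 = 0 → Ȟ^1 ≅ 0
degree 2: 4−1−3 = 0 → Ȟ^2 ≅ 0


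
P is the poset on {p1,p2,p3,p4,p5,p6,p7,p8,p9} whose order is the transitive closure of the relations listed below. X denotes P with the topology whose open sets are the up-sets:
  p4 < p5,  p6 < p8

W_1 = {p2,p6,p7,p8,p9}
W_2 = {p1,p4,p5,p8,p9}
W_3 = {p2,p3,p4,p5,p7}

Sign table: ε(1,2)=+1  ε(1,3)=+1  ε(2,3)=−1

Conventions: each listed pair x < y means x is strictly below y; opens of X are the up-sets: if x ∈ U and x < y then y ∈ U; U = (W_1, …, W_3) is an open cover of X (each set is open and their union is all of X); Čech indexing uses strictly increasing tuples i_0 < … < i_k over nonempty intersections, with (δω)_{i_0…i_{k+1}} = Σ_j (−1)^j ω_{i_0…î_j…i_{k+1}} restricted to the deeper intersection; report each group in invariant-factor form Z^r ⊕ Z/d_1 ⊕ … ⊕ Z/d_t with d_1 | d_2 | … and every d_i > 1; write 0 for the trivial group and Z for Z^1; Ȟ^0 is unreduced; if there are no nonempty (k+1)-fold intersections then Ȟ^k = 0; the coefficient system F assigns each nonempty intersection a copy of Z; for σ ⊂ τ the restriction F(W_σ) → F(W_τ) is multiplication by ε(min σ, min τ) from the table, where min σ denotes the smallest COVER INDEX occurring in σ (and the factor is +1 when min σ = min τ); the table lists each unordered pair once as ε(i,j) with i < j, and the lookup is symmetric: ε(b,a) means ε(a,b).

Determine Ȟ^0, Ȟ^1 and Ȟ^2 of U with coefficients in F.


Ȟ^0(U;F) ≅ 0; Ȟ^1(U;F) ≅ Z/2; Ȟ^2(U;F) ≅ 0

nerve simplices:
  W12={p8,p9} W13={p2,p7} W23={p4,p5}
C dims 3,3; δ0: rk 3, SNF 1^2·2
degree 0: 3−3−0 = 0 → Ȟ^0 ≅ 0
degree 1: 3−0−3 = 0 plus torsion [2] → Ȟ^1 ≅ Z/2
degree 2: 0−0−0 = 0 → Ȟ^2 ≅ 0


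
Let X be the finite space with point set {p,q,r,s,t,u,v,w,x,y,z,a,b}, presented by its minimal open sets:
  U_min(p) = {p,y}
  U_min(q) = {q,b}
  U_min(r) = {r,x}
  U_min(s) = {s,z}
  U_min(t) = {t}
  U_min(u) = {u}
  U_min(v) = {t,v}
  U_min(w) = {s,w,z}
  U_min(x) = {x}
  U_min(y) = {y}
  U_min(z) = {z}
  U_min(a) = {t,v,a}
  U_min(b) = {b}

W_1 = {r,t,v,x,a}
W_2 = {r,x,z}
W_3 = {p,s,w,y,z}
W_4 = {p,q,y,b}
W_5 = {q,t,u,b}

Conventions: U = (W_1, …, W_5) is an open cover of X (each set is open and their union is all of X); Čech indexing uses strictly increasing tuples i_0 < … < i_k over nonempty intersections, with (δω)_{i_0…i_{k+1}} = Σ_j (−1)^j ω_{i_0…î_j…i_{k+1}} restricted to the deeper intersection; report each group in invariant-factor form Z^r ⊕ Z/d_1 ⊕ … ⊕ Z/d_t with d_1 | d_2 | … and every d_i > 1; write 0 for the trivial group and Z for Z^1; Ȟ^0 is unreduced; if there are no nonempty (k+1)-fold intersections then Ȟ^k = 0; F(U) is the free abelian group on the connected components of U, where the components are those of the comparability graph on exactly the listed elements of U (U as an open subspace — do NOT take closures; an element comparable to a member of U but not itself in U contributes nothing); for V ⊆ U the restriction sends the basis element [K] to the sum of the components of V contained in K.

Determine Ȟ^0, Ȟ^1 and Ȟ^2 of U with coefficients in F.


nonempty intersections:
  W12={r,x} W15={t} W23={z} W34={p,y} W45={q,b}
components per intersection:
  W1: {r,x} {t,v,a}
  W2: {r,x} {z}
  W3: {p,y} {s,w,z}
  W4: {p,y} {q,b}
  W5: {q,b} {t} {u}
  W12: {r,x}
  W15: {t}
  W23: {z}
  W34: {p,y}
  W45: {q,b}
C dims 11,5; δ0: rk 5, SNF 1^5
Ȟ^0: (11−5)−0=6 ⇒ Z^6
Ȟ^1: (5−0)−5=0 ⇒ 0
Ȟ^2: (0−0)−0=0 ⇒ 0

Ȟ^0(U;F) ≅ Z^6; Ȟ^1(U;F) ≅ 0; Ȟ^2(U;F) ≅ 0


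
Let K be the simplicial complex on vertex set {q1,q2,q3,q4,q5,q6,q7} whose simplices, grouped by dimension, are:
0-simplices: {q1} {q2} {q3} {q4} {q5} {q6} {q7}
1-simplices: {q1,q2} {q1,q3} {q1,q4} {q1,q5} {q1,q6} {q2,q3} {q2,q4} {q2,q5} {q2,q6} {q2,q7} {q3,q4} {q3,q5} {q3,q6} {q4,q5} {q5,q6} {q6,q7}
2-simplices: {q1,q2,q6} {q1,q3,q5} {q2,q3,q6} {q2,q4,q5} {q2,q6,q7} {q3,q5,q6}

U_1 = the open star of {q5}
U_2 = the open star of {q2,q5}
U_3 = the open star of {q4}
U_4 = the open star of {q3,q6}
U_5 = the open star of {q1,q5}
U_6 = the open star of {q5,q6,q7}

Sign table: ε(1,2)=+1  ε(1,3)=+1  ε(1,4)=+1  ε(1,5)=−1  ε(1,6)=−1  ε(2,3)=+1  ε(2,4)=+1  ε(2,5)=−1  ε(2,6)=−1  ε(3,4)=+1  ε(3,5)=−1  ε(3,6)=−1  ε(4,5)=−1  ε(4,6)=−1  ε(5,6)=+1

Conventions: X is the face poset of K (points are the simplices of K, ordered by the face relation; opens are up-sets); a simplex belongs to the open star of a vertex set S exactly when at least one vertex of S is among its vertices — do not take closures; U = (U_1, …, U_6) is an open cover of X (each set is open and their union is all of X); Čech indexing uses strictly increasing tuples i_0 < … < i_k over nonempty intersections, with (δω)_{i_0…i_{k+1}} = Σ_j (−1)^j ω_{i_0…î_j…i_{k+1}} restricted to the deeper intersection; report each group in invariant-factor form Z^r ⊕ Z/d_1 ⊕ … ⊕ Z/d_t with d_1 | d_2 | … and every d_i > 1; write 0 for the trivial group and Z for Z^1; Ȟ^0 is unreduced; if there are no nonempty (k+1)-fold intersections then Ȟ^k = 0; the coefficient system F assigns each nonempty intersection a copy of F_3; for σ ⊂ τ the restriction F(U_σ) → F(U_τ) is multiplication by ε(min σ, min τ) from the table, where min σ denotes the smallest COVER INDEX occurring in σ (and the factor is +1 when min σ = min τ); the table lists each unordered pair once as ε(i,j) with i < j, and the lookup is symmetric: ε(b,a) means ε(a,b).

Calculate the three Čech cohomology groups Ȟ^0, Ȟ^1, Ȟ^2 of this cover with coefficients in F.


Ȟ^0(U;F) ≅ Z/3, Ȟ^1(U;F) ≅ Z/3 and Ȟ^2(U;F) ≅ 0

nonempty intersections:
  U1={{q5},{q1,q5},{q2,q5},{q3,q5},{q4,q5},{q5,q6},{q1,q3,q5},{q2,q4,q5},{q3,q5,q6}} U2={{q2},{q5},{q1,q2},{q1,q5},{q2,q3},{q2,q4},{q2,q5},{q2,q6},{q2,q7},{q3,q5},{q4,q5},{q5,q6},{q1,q2,q6},{q1,q3,q5},{q2,q3,q6},{q2,q4,q5},{q2,q6,q7},{q3,q5,q6}} U3={{q4},{q1,q4},{q2,q4},{q3,q4},{q4,q5},{q2,q4,q5}} U4={{q3},{q6},{q1,q3},{q1,q6},{q2,q3},{q2,q6},{q3,q4},{q3,q5},{q3,q6},{q5,q6},{q6,q7},{q1,q2,q6},{q1,q3,q5},{q2,q3,q6},{q2,q6,q7},{q3,q5,q6}} U5={{q1},{q5},{q1,q2},{q1,q3},{q1,q4},{q1,q5},{q1,q6},{q2,q5},{q3,q5},{q4,q5},{q5,q6},{q1,q2,q6},{q1,q3,q5},{q2,q4,q5},{q3,q5,q6}} U6={{q5},{q6},{q7},{q1,q5},{q1,q6},{q2,q5},{q2,q6},{q2,q7},{q3,q5},{q3,q6},{q4,q5},{q5,q6},{q6,q7},{q1,q2,q6},{q1,q3,q5},{q2,q3,q6},{q2,q4,q5},{q2,q6,q7},{q3,q5,q6}}
  U12={{q5},{q1,q5},{q2,q5},{q3,q5},{q4,q5},{q5,q6},{q1,q3,q5},{q2,q4,q5},{q3,q5,q6}} U13={{q4,q5},{q2,q4,q5}} U14={{q3,q5},{q5,q6},{q1,q3,q5},{q3,q5,q6}} U15={{q5},{q1,q5},{q2,q5},{q3,q5},{q4,q5},{q5,q6},{q1,q3,q5},{q2,q4,q5},{q3,q5,q6}} U16={{q5},{q1,q5},{q2,q5},{q3,q5},{q4,q5},{q5,q6},{q1,q3,q5},{q2,q4,q5},{q3,q5,q6}} U23={{q2,q4},{q4,q5},{q2,q4,q5}} U24={{q2,q3},{q2,q6},{q3,q5},{q5,q6},{q1,q2,q6},{q1,q3,q5},{q2,q3,q6},{q2,q6,q7},{q3,q5,q6}} U25={{q5},{q1,q2},{q1,q5},{q2,q5},{q3,q5},{q4,q5},{q5,q6},{q1,q2,q6},{q1,q3,q5},{q2,q4,q5},{q3,q5,q6}} U26={{q5},{q1,q5},{q2,q5},{q2,q6},{q2,q7},{q3,q5},{q4,q5},{q5,q6},{q1,q2,q6},{q1,q3,q5},{q2,q3,q6},{q2,q4,q5},{q2,q6,q7},{q3,q5,q6}} U34={{q3,q4}} U35={{q1,q4},{q4,q5},{q2,q4,q5}} U36={{q4,q5},{q2,q4,q5}} U45={{q1,q3},{q1,q6},{q3,q5},{q5,q6},{q1,q2,q6},{q1,q3,q5},{q3,q5,q6}} U46={{q6},{q1,q6},{q2,q6},{q3,q5},{q3,q6},{q5,q6},{q6,q7},{q1,q2,q6},{q1,q3,q5},{q2,q3,q6},{q2,q6,q7},{q3,q5,q6}} U56={{q5},{q1,q5},{q1,q6},{q2,q5},{q3,q5},{q4,q5},{q5,q6},{q1,q2,q6},{q1,q3,q5},{q2,q4,q5},{q3,q5,q6}}
  U123={{q4,q5},{q2,q4,q5}} U124={{q3,q5},{q5,q6},{q1,q3,q5},{q3,q5,q6}} U125={{q5},{q1,q5},{q2,q5},{q3,q5},{q4,q5},{q5,q6},{q1,q3,q5},{q2,q4,q5},{q3,q5,q6}} U126={{q5},{q1,q5},{q2,q5},{q3,q5},{q4,q5},{q5,q6},{q1,q3,q5},{q2,q4,q5},{q3,q5,q6}} U135={{q4,q5},{q2,q4,q5}} U136={{q4,q5},{q2,q4,q5}} U145={{q3,q5},{q5,q6},{q1,q3,q5},{q3,q5,q6}} U146={{q3,q5},{q5,q6},{q1,q3,q5},{q3,q5,q6}} U156={{q5},{q1,q5},{q2,q5},{q3,q5},{q4,q5},{q5,q6},{q1,q3,q5},{q2,q4,q5},{q3,q5,q6}} U235={{q4,q5},{q2,q4,q5}} U236={{q4,q5},{q2,q4,q5}} U245={{q3,q5},{q5,q6},{q1,q2,q6},{q1,q3,q5},{q3,q5,q6}} U246={{q2,q6},{q3,q5},{q5,q6},{q1,q2,q6},{q1,q3,q5},{q2,q3,q6},{q2,q6,q7},{q3,q5,q6}} U256={{q5},{q1,q5},{q2,q5},{q3,q5},{q4,q5},{q5,q6},{q1,q2,q6},{q1,q3,q5},{q2,q4,q5},{q3,q5,q6}} U356={{q4,q5},{q2,q4,q5}} U456={{q1,q6},{q3,q5},{q5,q6},{q1,q2,q6},{q1,q3,q5},{q3,q5,q6}}
  U1235={{q4,q5},{q2,q4,q5}} U1236={{q4,q5},{q2,q4,q5}} U1245={{q3,q5},{q5,q6},{q1,q3,q5},{q3,q5,q6}} U1246={{q3,q5},{q5,q6},{q1,q3,q5},{q3,q5,q6}} U1256={{q5},{q1,q5},{q2,q5},{q3,q5},{q4,q5},{q5,q6},{q1,q3,q5},{q2,q4,q5},{q3,q5,q6}} U1356={{q4,q5},{q2,q4,q5}} U1456={{q3,q5},{q5,q6},{q1,q3,q5},{q3,q5,q6}} U2356={{q4,q5},{q2,q4,q5}} U2456={{q3,q5},{q5,q6},{q1,q2,q6},{q1,q3,q5},{q3,q5,q6}}
  U12356={{q4,q5},{q2,q4,q5}} U12456={{q3,q5},{q5,q6},{q1,q3,q5},{q3,q5,q6}}
C dims 6,15,16,9; δ0: rk_F3 5; δ1: rk_F3 9; δ2: rk_F3 7
Ȟ^0: (6−5)−0=1 ⇒ Z/3
Ȟ^1: (15−9)−5=1 ⇒ Z/3
Ȟ^2: (16−7)−9=0 ⇒ 0
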